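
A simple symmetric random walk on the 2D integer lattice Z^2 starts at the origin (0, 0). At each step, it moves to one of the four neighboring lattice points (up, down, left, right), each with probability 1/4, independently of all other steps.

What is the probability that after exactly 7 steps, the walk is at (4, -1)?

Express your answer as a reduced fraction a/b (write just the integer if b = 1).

Answer: 147/16384

Derivation:
Let h be the number of horizontal steps (so 7-h are vertical). To end at (4,-1) need (h+4)/2 right-steps and ((7-h)-1)/2 up-steps.
Sum over h with 4 ≤ h ≤ 6, h ≡ 0 (mod 2), 7-h ≡ 1 (mod 2):
h=4: C(7,4)·C(4,4)·C(3,1) = 35·1·3 = 105
h=6: C(7,6)·C(6,5)·C(1,0) = 7·6·1 = 42
Total favorable: 147
Total paths: 4^7 = 16384
P = 147/16384 = 147/16384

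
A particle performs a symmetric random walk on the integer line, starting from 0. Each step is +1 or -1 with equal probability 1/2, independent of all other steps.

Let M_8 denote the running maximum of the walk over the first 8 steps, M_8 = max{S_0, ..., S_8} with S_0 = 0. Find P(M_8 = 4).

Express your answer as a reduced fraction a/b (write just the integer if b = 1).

Answer: 7/64

Derivation:
Let M_8 = max(S_0,...,S_8). Use the reflection principle: for j ≥ 1, #{paths with M_8 ≥ j} = #{S_8 ≥ j} + #{S_8 ≥ j+1}.
By reflection, #{M_8 ≥ 4} = #{S_8 ≥ 4} + #{S_8 ≥ 5} = 37 + 9 = 46.
#{M_8 ≥ 5} = #{S_8 ≥ 5} + #{S_8 ≥ 6} = 9 + 9 = 18.
#{M_8 = 4} = 46 - 18 = 28.
P(M_8 = 4) = 28/256 = 7/64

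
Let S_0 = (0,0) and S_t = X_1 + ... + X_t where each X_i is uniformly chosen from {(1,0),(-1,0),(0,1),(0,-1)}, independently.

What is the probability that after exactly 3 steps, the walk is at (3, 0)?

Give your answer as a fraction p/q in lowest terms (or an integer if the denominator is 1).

Let h be the number of horizontal steps (so 3-h are vertical). To end at (3,0) need (h+3)/2 right-steps and ((3-h)+0)/2 up-steps.
Sum over h with 3 ≤ h ≤ 3, h ≡ 1 (mod 2), 3-h ≡ 0 (mod 2):
h=3: C(3,3)·C(3,3)·C(0,0) = 1·1·1 = 1
Total favorable: 1
Total paths: 4^3 = 64
P = 1/64 = 1/64

Answer: 1/64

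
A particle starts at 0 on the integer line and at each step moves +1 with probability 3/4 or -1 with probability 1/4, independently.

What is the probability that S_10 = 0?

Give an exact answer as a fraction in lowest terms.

To be at 0 after 10 steps: need exactly 5 steps of +1 and 5 of -1.
Number of such sequences: C(10,5) = 252
Each has probability (3/4)^5 · (1/4)^5 = 243/1048576
P = 252 · 243/1048576 = 15309/262144

Answer: 15309/262144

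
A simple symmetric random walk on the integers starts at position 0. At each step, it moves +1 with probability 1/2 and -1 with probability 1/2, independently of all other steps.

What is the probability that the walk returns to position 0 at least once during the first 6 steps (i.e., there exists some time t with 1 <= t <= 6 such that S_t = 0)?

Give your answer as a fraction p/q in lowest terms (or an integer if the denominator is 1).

Count via complement. Let g(t,s) = #length-t paths at position s with S_1..S_t all ≠ 0.
g(t,s) = g(t-1,s-1) + g(t-1,s+1) for s ≠ 0; g(t,0) = 0.
t=0: g(0,0)=1
t=1: g(1,-1)=1 g(1,1)=1
t=2: g(2,-2)=1 g(2,2)=1
t=3: g(3,-3)=1 g(3,-1)=1 g(3,1)=1 g(3,3)=1
t=4: g(4,-4)=1 g(4,-2)=2 g(4,2)=2 g(4,4)=1
t=5: g(5,-5)=1 g(5,-3)=3 g(5,-1)=2 g(5,1)=2 g(5,3)=3 g(5,5)=1
t=6: g(6,-6)=1 g(6,-4)=4 g(6,-2)=5 g(6,2)=5 g(6,4)=4 g(6,6)=1
Paths never hitting 0: Σ_s g(6,s) = 20
Paths hitting 0: 2^6 - 20 = 44
P = 44/64 = 11/16

Answer: 11/16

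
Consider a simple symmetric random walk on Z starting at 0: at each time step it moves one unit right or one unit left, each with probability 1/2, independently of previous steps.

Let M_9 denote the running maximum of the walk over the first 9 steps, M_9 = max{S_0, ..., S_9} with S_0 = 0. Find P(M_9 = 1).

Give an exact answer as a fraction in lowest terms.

Let M_9 = max(S_0,...,S_9). Use the reflection principle: for j ≥ 1, #{paths with M_9 ≥ j} = #{S_9 ≥ j} + #{S_9 ≥ j+1}.
By reflection, #{M_9 ≥ 1} = #{S_9 ≥ 1} + #{S_9 ≥ 2} = 256 + 130 = 386.
#{M_9 ≥ 2} = #{S_9 ≥ 2} + #{S_9 ≥ 3} = 130 + 130 = 260.
#{M_9 = 1} = 386 - 260 = 126.
P(M_9 = 1) = 126/512 = 63/256

Answer: 63/256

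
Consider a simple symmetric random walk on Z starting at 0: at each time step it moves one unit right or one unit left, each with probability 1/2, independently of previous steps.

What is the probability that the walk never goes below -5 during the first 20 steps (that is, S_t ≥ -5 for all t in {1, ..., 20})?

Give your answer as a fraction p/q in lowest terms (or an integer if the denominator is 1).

Let f(t,s) = #length-t paths at position s with S_1..S_t all ≥ -5.
f(t,s) = f(t-1,s-1) + f(t-1,s+1) for s ≥ -5; f(t,s) = 0 for s < -5.
t=0: f(0,0)=1
t=1: f(1,-1)=1 f(1,1)=1
t=2: f(2,-2)=1 f(2,0)=2 f(2,2)=1
t=3: f(3,-3)=1 f(3,-1)=3 f(3,1)=3 f(3,3)=1
t=4: f(4,-4)=1 f(4,-2)=4 f(4,0)=6 f(4,2)=4 f(4,4)=1
t=5: f(5,-5)=1 f(5,-3)=5 f(5,-1)=10 f(5,1)=10 f(5,3)=5 f(5,5)=1
t=6: f(6,-4)=6 f(6,-2)=15 f(6,0)=20 f(6,2)=15 f(6,4)=6 f(6,6)=1
t=7: f(7,-5)=6 f(7,-3)=21 f(7,-1)=35 f(7,1)=35 f(7,3)=21 f(7,5)=7 f(7,7)=1
t=8: f(8,-4)=27 f(8,-2)=56 f(8,0)=70 f(8,2)=56 f(8,4)=28 f(8,6)=8 f(8,8)=1
t=9: f(9,-5)=27 f(9,-3)=83 f(9,-1)=126 f(9,1)=126 f(9,3)=84 f(9,5)=36 f(9,7)=9 f(9,9)=1
t=10: f(10,-4)=110 f(10,-2)=209 f(10,0)=252 f(10,2)=210 f(10,4)=120 f(10,6)=45 f(10,8)=10 f(10,10)=1
t=11: f(11,-5)=110 f(11,-3)=319 f(11,-1)=461 f(11,1)=462 f(11,3)=330 f(11,5)=165 f(11,7)=55 f(11,9)=11 f(11,11)=1
t=12: f(12,-4)=429 f(12,-2)=780 f(12,0)=923 f(12,2)=792 f(12,4)=495 f(12,6)=220 f(12,8)=66 f(12,10)=12 f(12,12)=1
t=13: f(13,-5)=429 f(13,-3)=1209 f(13,-1)=1703 f(13,1)=1715 f(13,3)=1287 f(13,5)=715 f(13,7)=286 f(13,9)=78 f(13,11)=13 f(13,13)=1
t=14: f(14,-4)=1638 f(14,-2)=2912 f(14,0)=3418 f(14,2)=3002 f(14,4)=2002 f(14,6)=1001 f(14,8)=364 f(14,10)=91 f(14,12)=14 f(14,14)=1
t=15: f(15,-5)=1638 f(15,-3)=4550 f(15,-1)=6330 f(15,1)=6420 f(15,3)=5004 f(15,5)=3003 f(15,7)=1365 f(15,9)=455 f(15,11)=105 f(15,13)=15 f(15,15)=1
t=16: f(16,-4)=6188 f(16,-2)=10880 f(16,0)=12750 f(16,2)=11424 f(16,4)=8007 f(16,6)=4368 f(16,8)=1820 f(16,10)=560 f(16,12)=120 f(16,14)=16 f(16,16)=1
t=17: f(17,-5)=6188 f(17,-3)=17068 f(17,-1)=23630 f(17,1)=24174 f(17,3)=19431 f(17,5)=12375 f(17,7)=6188 f(17,9)=2380 f(17,11)=680 f(17,13)=136 f(17,15)=17 f(17,17)=1
t=18: f(18,-4)=23256 f(18,-2)=40698 f(18,0)=47804 f(18,2)=43605 f(18,4)=31806 f(18,6)=18563 f(18,8)=8568 f(18,10)=3060 f(18,12)=816 f(18,14)=153 f(18,16)=18 f(18,18)=1
t=19: f(19,-5)=23256 f(19,-3)=63954 f(19,-1)=88502 f(19,1)=91409 f(19,3)=75411 f(19,5)=50369 f(19,7)=27131 f(19,9)=11628 f(19,11)=3876 f(19,13)=969 f(19,15)=171 f(19,17)=19 f(19,19)=1
t=20: f(20,-4)=87210 f(20,-2)=152456 f(20,0)=179911 f(20,2)=166820 f(20,4)=125780 f(20,6)=77500 f(20,8)=38759 f(20,10)=15504 f(20,12)=4845 f(20,14)=1140 f(20,16)=190 f(20,18)=20 f(20,20)=1
Σ_s f(20,s) = 850136
P = 850136/1048576 = 106267/131072

Answer: 106267/131072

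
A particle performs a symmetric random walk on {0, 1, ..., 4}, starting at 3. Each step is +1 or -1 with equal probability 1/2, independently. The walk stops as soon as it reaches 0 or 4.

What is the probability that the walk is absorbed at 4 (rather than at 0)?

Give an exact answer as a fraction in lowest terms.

Symmetric walk (p = 1/2): the harmonic-function argument gives P(hit 4 before 0 | start at 3) = a/N.
P = 3/4 = 3/4

Answer: 3/4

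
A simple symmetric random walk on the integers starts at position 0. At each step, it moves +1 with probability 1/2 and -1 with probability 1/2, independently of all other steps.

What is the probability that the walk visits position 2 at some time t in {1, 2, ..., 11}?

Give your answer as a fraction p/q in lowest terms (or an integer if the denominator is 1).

Answer: 281/512

Derivation:
Count via complement. Let g(t,s) = #length-t paths at position s with S_1..S_t all ≠ 2.
g(t,s) = g(t-1,s-1) + g(t-1,s+1) for s ≠ 2; g(t,2) = 0.
t=0: g(0,0)=1
t=1: g(1,-1)=1 g(1,1)=1
t=2: g(2,-2)=1 g(2,0)=2
t=3: g(3,-3)=1 g(3,-1)=3 g(3,1)=2
t=4: g(4,-4)=1 g(4,-2)=4 g(4,0)=5
t=5: g(5,-5)=1 g(5,-3)=5 g(5,-1)=9 g(5,1)=5
t=6: g(6,-6)=1 g(6,-4)=6 g(6,-2)=14 g(6,0)=14
t=7: g(7,-7)=1 g(7,-5)=7 g(7,-3)=20 g(7,-1)=28 g(7,1)=14
t=8: g(8,-8)=1 g(8,-6)=8 g(8,-4)=27 g(8,-2)=48 g(8,0)=42
t=9: g(9,-9)=1 g(9,-7)=9 g(9,-5)=35 g(9,-3)=75 g(9,-1)=90 g(9,1)=42
t=10: g(10,-10)=1 g(10,-8)=10 g(10,-6)=44 g(10,-4)=110 g(10,-2)=165 g(10,0)=132
t=11: g(11,-11)=1 g(11,-9)=11 g(11,-7)=54 g(11,-5)=154 g(11,-3)=275 g(11,-1)=297 g(11,1)=132
Paths never hitting 2: Σ_s g(11,s) = 924
Paths hitting 2: 2^11 - 924 = 1124
P = 1124/2048 = 281/512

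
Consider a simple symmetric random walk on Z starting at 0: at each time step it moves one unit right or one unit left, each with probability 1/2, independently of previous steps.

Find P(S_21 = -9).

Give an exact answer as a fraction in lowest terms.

To reach position -9 after 21 steps: need 6 steps of +1 and 15 of -1.
Favorable paths: C(21,6) = 54264
Total paths: 2^21 = 2097152
P = 54264/2097152 = 6783/262144

Answer: 6783/262144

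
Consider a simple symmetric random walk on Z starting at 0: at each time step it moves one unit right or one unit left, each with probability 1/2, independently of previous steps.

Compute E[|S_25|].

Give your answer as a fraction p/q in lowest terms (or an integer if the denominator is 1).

Answer: 16900975/4194304

Derivation:
S_25 takes values m ≡ 1 (mod 2) with |m| ≤ 25; P(S_25=m) = C(25,(25+m)/2)/2^25.
Total paths: 2^25 = 33554432
Distribution: P(S=-25)=1/33554432, P(S=-23)=25/33554432, P(S=-21)=300/33554432, P(S=-19)=2300/33554432, P(S=-17)=12650/33554432, P(S=-15)=53130/33554432, P(S=-13)=177100/33554432, P(S=-11)=480700/33554432, P(S=-9)=1081575/33554432, P(S=-7)=2042975/33554432, P(S=-5)=3268760/33554432, P(S=-3)=4457400/33554432, P(S=-1)=5200300/33554432, P(S=1)=5200300/33554432, P(S=3)=4457400/33554432, P(S=5)=3268760/33554432, P(S=7)=2042975/33554432, P(S=9)=1081575/33554432, P(S=11)=480700/33554432, P(S=13)=177100/33554432, P(S=15)=53130/33554432, P(S=17)=12650/33554432, P(S=19)=2300/33554432, P(S=21)=300/33554432, P(S=23)=25/33554432, P(S=25)=1/33554432
E[|S_25|] = Σ_m |m|·P(S_25=m) = 135207800/33554432 = 16900975/4194304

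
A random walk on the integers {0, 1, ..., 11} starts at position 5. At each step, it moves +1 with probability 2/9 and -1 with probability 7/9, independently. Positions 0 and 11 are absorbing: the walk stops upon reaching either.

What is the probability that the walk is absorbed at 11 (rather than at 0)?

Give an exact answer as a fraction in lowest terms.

Answer: 214720/395464939

Derivation:
Biased walk: p = 2/9, q = 7/9, r = q/p = 7/2
Gambler's ruin: P(hit 11 before 0 | start at 5) = (1 - r^a)/(1 - r^N)
r^5 = 16807/32; r^11 = 1977326743/2048
P = (1 - 16807/32) / (1 - 1977326743/2048) = -16775/32 / -1977324695/2048 = 214720/395464939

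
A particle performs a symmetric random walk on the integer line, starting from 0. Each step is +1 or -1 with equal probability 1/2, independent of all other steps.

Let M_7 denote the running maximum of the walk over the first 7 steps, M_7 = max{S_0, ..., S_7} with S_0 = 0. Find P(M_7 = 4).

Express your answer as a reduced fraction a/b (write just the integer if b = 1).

Let M_7 = max(S_0,...,S_7). Use the reflection principle: for j ≥ 1, #{paths with M_7 ≥ j} = #{S_7 ≥ j} + #{S_7 ≥ j+1}.
By reflection, #{M_7 ≥ 4} = #{S_7 ≥ 4} + #{S_7 ≥ 5} = 8 + 8 = 16.
#{M_7 ≥ 5} = #{S_7 ≥ 5} + #{S_7 ≥ 6} = 8 + 1 = 9.
#{M_7 = 4} = 16 - 9 = 7.
P(M_7 = 4) = 7/128 = 7/128

Answer: 7/128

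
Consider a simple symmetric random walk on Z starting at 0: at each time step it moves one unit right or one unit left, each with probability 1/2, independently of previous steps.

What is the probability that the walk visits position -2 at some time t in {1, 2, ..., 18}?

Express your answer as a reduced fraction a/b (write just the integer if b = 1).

Count via complement. Let g(t,s) = #length-t paths at position s with S_1..S_t all ≠ -2.
g(t,s) = g(t-1,s-1) + g(t-1,s+1) for s ≠ -2; g(t,-2) = 0.
t=0: g(0,0)=1
t=1: g(1,-1)=1 g(1,1)=1
t=2: g(2,0)=2 g(2,2)=1
t=3: g(3,-1)=2 g(3,1)=3 g(3,3)=1
t=4: g(4,0)=5 g(4,2)=4 g(4,4)=1
t=5: g(5,-1)=5 g(5,1)=9 g(5,3)=5 g(5,5)=1
t=6: g(6,0)=14 g(6,2)=14 g(6,4)=6 g(6,6)=1
t=7: g(7,-1)=14 g(7,1)=28 g(7,3)=20 g(7,5)=7 g(7,7)=1
t=8: g(8,0)=42 g(8,2)=48 g(8,4)=27 g(8,6)=8 g(8,8)=1
t=9: g(9,-1)=42 g(9,1)=90 g(9,3)=75 g(9,5)=35 g(9,7)=9 g(9,9)=1
t=10: g(10,0)=132 g(10,2)=165 g(10,4)=110 g(10,6)=44 g(10,8)=10 g(10,10)=1
t=11: g(11,-1)=132 g(11,1)=297 g(11,3)=275 g(11,5)=154 g(11,7)=54 g(11,9)=11 g(11,11)=1
t=12: g(12,0)=429 g(12,2)=572 g(12,4)=429 g(12,6)=208 g(12,8)=65 g(12,10)=12 g(12,12)=1
t=13: g(13,-1)=429 g(13,1)=1001 g(13,3)=1001 g(13,5)=637 g(13,7)=273 g(13,9)=77 g(13,11)=13 g(13,13)=1
t=14: g(14,0)=1430 g(14,2)=2002 g(14,4)=1638 g(14,6)=910 g(14,8)=350 g(14,10)=90 g(14,12)=14 g(14,14)=1
t=15: g(15,-1)=1430 g(15,1)=3432 g(15,3)=3640 g(15,5)=2548 g(15,7)=1260 g(15,9)=440 g(15,11)=104 g(15,13)=15 g(15,15)=1
t=16: g(16,0)=4862 g(16,2)=7072 g(16,4)=6188 g(16,6)=3808 g(16,8)=1700 g(16,10)=544 g(16,12)=119 g(16,14)=16 g(16,16)=1
t=17: g(17,-1)=4862 g(17,1)=11934 g(17,3)=13260 g(17,5)=9996 g(17,7)=5508 g(17,9)=2244 g(17,11)=663 g(17,13)=135 g(17,15)=17 g(17,17)=1
t=18: g(18,0)=16796 g(18,2)=25194 g(18,4)=23256 g(18,6)=15504 g(18,8)=7752 g(18,10)=2907 g(18,12)=798 g(18,14)=152 g(18,16)=18 g(18,18)=1
Paths never hitting -2: Σ_s g(18,s) = 92378
Paths hitting -2: 2^18 - 92378 = 169766
P = 169766/262144 = 84883/131072

Answer: 84883/131072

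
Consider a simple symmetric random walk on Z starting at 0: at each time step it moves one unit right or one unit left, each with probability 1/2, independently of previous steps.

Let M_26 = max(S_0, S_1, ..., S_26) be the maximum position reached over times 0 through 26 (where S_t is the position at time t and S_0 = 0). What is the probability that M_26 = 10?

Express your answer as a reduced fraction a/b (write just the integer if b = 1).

Answer: 1562275/67108864

Derivation:
Let M_26 = max(S_0,...,S_26). Use the reflection principle: for j ≥ 1, #{paths with M_26 ≥ j} = #{S_26 ≥ j} + #{S_26 ≥ j+1}.
By reflection, #{M_26 ≥ 10} = #{S_26 ≥ 10} + #{S_26 ≥ 11} = 2533987 + 971712 = 3505699.
#{M_26 ≥ 11} = #{S_26 ≥ 11} + #{S_26 ≥ 12} = 971712 + 971712 = 1943424.
#{M_26 = 10} = 3505699 - 1943424 = 1562275.
P(M_26 = 10) = 1562275/67108864 = 1562275/67108864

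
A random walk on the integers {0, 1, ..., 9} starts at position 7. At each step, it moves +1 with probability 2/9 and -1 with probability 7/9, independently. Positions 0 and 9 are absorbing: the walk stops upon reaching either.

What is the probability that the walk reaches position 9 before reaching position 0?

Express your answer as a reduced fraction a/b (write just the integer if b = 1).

Answer: 658732/8070619

Derivation:
Biased walk: p = 2/9, q = 7/9, r = q/p = 7/2
Gambler's ruin: P(hit 9 before 0 | start at 7) = (1 - r^a)/(1 - r^N)
r^7 = 823543/128; r^9 = 40353607/512
P = (1 - 823543/128) / (1 - 40353607/512) = -823415/128 / -40353095/512 = 658732/8070619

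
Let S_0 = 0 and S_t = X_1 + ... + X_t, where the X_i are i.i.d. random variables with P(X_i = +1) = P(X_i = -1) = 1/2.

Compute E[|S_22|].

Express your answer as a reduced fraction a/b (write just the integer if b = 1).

Answer: 969969/262144

Derivation:
S_22 takes values m ≡ 0 (mod 2) with |m| ≤ 22; P(S_22=m) = C(22,(22+m)/2)/2^22.
Total paths: 2^22 = 4194304
Distribution: P(S=-22)=1/4194304, P(S=-20)=22/4194304, P(S=-18)=231/4194304, P(S=-16)=1540/4194304, P(S=-14)=7315/4194304, P(S=-12)=26334/4194304, P(S=-10)=74613/4194304, P(S=-8)=170544/4194304, P(S=-6)=319770/4194304, P(S=-4)=497420/4194304, P(S=-2)=646646/4194304, P(S=0)=705432/4194304, P(S=2)=646646/4194304, P(S=4)=497420/4194304, P(S=6)=319770/4194304, P(S=8)=170544/4194304, P(S=10)=74613/4194304, P(S=12)=26334/4194304, P(S=14)=7315/4194304, P(S=16)=1540/4194304, P(S=18)=231/4194304, P(S=20)=22/4194304, P(S=22)=1/4194304
E[|S_22|] = Σ_m |m|·P(S_22=m) = 15519504/4194304 = 969969/262144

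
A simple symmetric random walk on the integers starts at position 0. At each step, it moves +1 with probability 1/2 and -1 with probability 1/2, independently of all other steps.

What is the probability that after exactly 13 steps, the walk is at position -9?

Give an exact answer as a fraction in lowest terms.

Answer: 39/4096

Derivation:
To reach position -9 after 13 steps: need 2 steps of +1 and 11 of -1.
Favorable paths: C(13,2) = 78
Total paths: 2^13 = 8192
P = 78/8192 = 39/4096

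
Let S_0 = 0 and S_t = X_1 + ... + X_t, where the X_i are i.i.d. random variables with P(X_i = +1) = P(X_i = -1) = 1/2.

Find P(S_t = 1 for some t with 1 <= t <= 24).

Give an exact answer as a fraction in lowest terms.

Count via complement. Let g(t,s) = #length-t paths at position s with S_1..S_t all ≠ 1.
g(t,s) = g(t-1,s-1) + g(t-1,s+1) for s ≠ 1; g(t,1) = 0.
t=0: g(0,0)=1
t=1: g(1,-1)=1
t=2: g(2,-2)=1 g(2,0)=1
t=3: g(3,-3)=1 g(3,-1)=2
t=4: g(4,-4)=1 g(4,-2)=3 g(4,0)=2
t=5: g(5,-5)=1 g(5,-3)=4 g(5,-1)=5
t=6: g(6,-6)=1 g(6,-4)=5 g(6,-2)=9 g(6,0)=5
t=7: g(7,-7)=1 g(7,-5)=6 g(7,-3)=14 g(7,-1)=14
t=8: g(8,-8)=1 g(8,-6)=7 g(8,-4)=20 g(8,-2)=28 g(8,0)=14
t=9: g(9,-9)=1 g(9,-7)=8 g(9,-5)=27 g(9,-3)=48 g(9,-1)=42
t=10: g(10,-10)=1 g(10,-8)=9 g(10,-6)=35 g(10,-4)=75 g(10,-2)=90 g(10,0)=42
t=11: g(11,-11)=1 g(11,-9)=10 g(11,-7)=44 g(11,-5)=110 g(11,-3)=165 g(11,-1)=132
t=12: g(12,-12)=1 g(12,-10)=11 g(12,-8)=54 g(12,-6)=154 g(12,-4)=275 g(12,-2)=297 g(12,0)=132
t=13: g(13,-13)=1 g(13,-11)=12 g(13,-9)=65 g(13,-7)=208 g(13,-5)=429 g(13,-3)=572 g(13,-1)=429
t=14: g(14,-14)=1 g(14,-12)=13 g(14,-10)=77 g(14,-8)=273 g(14,-6)=637 g(14,-4)=1001 g(14,-2)=1001 g(14,0)=429
t=15: g(15,-15)=1 g(15,-13)=14 g(15,-11)=90 g(15,-9)=350 g(15,-7)=910 g(15,-5)=1638 g(15,-3)=2002 g(15,-1)=1430
t=16: g(16,-16)=1 g(16,-14)=15 g(16,-12)=104 g(16,-10)=440 g(16,-8)=1260 g(16,-6)=2548 g(16,-4)=3640 g(16,-2)=3432 g(16,0)=1430
t=17: g(17,-17)=1 g(17,-15)=16 g(17,-13)=119 g(17,-11)=544 g(17,-9)=1700 g(17,-7)=3808 g(17,-5)=6188 g(17,-3)=7072 g(17,-1)=4862
t=18: g(18,-18)=1 g(18,-16)=17 g(18,-14)=135 g(18,-12)=663 g(18,-10)=2244 g(18,-8)=5508 g(18,-6)=9996 g(18,-4)=13260 g(18,-2)=11934 g(18,0)=4862
t=19: g(19,-19)=1 g(19,-17)=18 g(19,-15)=152 g(19,-13)=798 g(19,-11)=2907 g(19,-9)=7752 g(19,-7)=15504 g(19,-5)=23256 g(19,-3)=25194 g(19,-1)=16796
t=20: g(20,-20)=1 g(20,-18)=19 g(20,-16)=170 g(20,-14)=950 g(20,-12)=3705 g(20,-10)=10659 g(20,-8)=23256 g(20,-6)=38760 g(20,-4)=48450 g(20,-2)=41990 g(20,0)=16796
t=21: g(21,-21)=1 g(21,-19)=20 g(21,-17)=189 g(21,-15)=1120 g(21,-13)=4655 g(21,-11)=14364 g(21,-9)=33915 g(21,-7)=62016 g(21,-5)=87210 g(21,-3)=90440 g(21,-1)=58786
t=22: g(22,-22)=1 g(22,-20)=21 g(22,-18)=209 g(22,-16)=1309 g(22,-14)=5775 g(22,-12)=19019 g(22,-10)=48279 g(22,-8)=95931 g(22,-6)=149226 g(22,-4)=177650 g(22,-2)=149226 g(22,0)=58786
t=23: g(23,-23)=1 g(23,-21)=22 g(23,-19)=230 g(23,-17)=1518 g(23,-15)=7084 g(23,-13)=24794 g(23,-11)=67298 g(23,-9)=144210 g(23,-7)=245157 g(23,-5)=326876 g(23,-3)=326876 g(23,-1)=208012
t=24: g(24,-24)=1 g(24,-22)=23 g(24,-20)=252 g(24,-18)=1748 g(24,-16)=8602 g(24,-14)=31878 g(24,-12)=92092 g(24,-10)=211508 g(24,-8)=389367 g(24,-6)=572033 g(24,-4)=653752 g(24,-2)=534888 g(24,0)=208012
Paths never hitting 1: Σ_s g(24,s) = 2704156
Paths hitting 1: 2^24 - 2704156 = 14073060
P = 14073060/16777216 = 3518265/4194304

Answer: 3518265/4194304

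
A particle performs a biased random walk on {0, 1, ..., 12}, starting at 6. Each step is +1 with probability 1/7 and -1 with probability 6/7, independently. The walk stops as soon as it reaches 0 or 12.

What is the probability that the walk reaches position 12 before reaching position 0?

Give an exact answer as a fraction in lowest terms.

Biased walk: p = 1/7, q = 6/7, r = q/p = 6
Gambler's ruin: P(hit 12 before 0 | start at 6) = (1 - r^a)/(1 - r^N)
r^6 = 46656; r^12 = 2176782336
P = (1 - 46656) / (1 - 2176782336) = -46655 / -2176782335 = 1/46657

Answer: 1/46657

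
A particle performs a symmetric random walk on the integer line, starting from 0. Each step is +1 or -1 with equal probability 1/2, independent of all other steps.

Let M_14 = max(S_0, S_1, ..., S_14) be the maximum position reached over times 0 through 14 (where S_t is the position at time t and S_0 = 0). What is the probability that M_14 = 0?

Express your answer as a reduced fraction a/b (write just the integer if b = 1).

Answer: 429/2048

Derivation:
Let M_14 = max(S_0,...,S_14). Use the reflection principle: for j ≥ 1, #{paths with M_14 ≥ j} = #{S_14 ≥ j} + #{S_14 ≥ j+1}.
P(M_14 ≥ 0) = 1 since S_0 = 0, so #{M_14 ≥ 0} = 16384.
#{M_14 ≥ 1} = #{S_14 ≥ 1} + #{S_14 ≥ 2} = 6476 + 6476 = 12952.
#{M_14 = 0} = 16384 - 12952 = 3432.
P(M_14 = 0) = 3432/16384 = 429/2048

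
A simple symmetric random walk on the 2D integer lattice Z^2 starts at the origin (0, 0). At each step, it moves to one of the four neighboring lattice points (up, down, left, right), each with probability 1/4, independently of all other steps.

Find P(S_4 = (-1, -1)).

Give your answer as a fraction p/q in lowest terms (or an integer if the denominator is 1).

Let h be the number of horizontal steps (so 4-h are vertical). To end at (-1,-1) need (h-1)/2 right-steps and ((4-h)-1)/2 up-steps.
Sum over h with 1 ≤ h ≤ 3, h ≡ 1 (mod 2), 4-h ≡ 1 (mod 2):
h=1: C(4,1)·C(1,0)·C(3,1) = 4·1·3 = 12
h=3: C(4,3)·C(3,1)·C(1,0) = 4·3·1 = 12
Total favorable: 24
Total paths: 4^4 = 256
P = 24/256 = 3/32

Answer: 3/32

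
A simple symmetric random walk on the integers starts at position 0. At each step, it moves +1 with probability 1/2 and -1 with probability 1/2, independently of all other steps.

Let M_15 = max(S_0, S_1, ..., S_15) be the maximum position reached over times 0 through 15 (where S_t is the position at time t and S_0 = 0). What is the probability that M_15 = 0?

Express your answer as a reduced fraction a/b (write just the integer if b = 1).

Let M_15 = max(S_0,...,S_15). Use the reflection principle: for j ≥ 1, #{paths with M_15 ≥ j} = #{S_15 ≥ j} + #{S_15 ≥ j+1}.
P(M_15 ≥ 0) = 1 since S_0 = 0, so #{M_15 ≥ 0} = 32768.
#{M_15 ≥ 1} = #{S_15 ≥ 1} + #{S_15 ≥ 2} = 16384 + 9949 = 26333.
#{M_15 = 0} = 32768 - 26333 = 6435.
P(M_15 = 0) = 6435/32768 = 6435/32768

Answer: 6435/32768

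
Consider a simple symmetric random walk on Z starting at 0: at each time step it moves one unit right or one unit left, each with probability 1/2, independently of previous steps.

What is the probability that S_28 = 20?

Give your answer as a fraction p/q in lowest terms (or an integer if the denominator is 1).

To reach position 20 after 28 steps: need 24 steps of +1 and 4 of -1.
Favorable paths: C(28,24) = 20475
Total paths: 2^28 = 268435456
P = 20475/268435456 = 20475/268435456

Answer: 20475/268435456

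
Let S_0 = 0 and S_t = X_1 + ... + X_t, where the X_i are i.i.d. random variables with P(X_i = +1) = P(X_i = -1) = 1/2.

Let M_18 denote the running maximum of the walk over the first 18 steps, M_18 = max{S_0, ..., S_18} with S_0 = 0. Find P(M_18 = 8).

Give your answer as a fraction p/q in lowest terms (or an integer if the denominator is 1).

Let M_18 = max(S_0,...,S_18). Use the reflection principle: for j ≥ 1, #{paths with M_18 ≥ j} = #{S_18 ≥ j} + #{S_18 ≥ j+1}.
By reflection, #{M_18 ≥ 8} = #{S_18 ≥ 8} + #{S_18 ≥ 9} = 12616 + 4048 = 16664.
#{M_18 ≥ 9} = #{S_18 ≥ 9} + #{S_18 ≥ 10} = 4048 + 4048 = 8096.
#{M_18 = 8} = 16664 - 8096 = 8568.
P(M_18 = 8) = 8568/262144 = 1071/32768

Answer: 1071/32768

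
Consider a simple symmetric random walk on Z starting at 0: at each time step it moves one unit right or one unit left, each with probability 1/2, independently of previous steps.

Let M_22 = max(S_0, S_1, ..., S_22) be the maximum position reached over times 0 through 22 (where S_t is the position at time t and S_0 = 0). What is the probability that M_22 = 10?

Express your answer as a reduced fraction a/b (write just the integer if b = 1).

Answer: 74613/4194304

Derivation:
Let M_22 = max(S_0,...,S_22). Use the reflection principle: for j ≥ 1, #{paths with M_22 ≥ j} = #{S_22 ≥ j} + #{S_22 ≥ j+1}.
By reflection, #{M_22 ≥ 10} = #{S_22 ≥ 10} + #{S_22 ≥ 11} = 110056 + 35443 = 145499.
#{M_22 ≥ 11} = #{S_22 ≥ 11} + #{S_22 ≥ 12} = 35443 + 35443 = 70886.
#{M_22 = 10} = 145499 - 70886 = 74613.
P(M_22 = 10) = 74613/4194304 = 74613/4194304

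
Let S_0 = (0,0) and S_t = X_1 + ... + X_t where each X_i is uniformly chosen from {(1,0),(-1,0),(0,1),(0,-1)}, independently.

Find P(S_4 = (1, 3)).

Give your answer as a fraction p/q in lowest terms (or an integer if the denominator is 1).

Answer: 1/64

Derivation:
Let h be the number of horizontal steps (so 4-h are vertical). To end at (1,3) need (h+1)/2 right-steps and ((4-h)+3)/2 up-steps.
Sum over h with 1 ≤ h ≤ 1, h ≡ 1 (mod 2), 4-h ≡ 1 (mod 2):
h=1: C(4,1)·C(1,1)·C(3,3) = 4·1·1 = 4
Total favorable: 4
Total paths: 4^4 = 256
P = 4/256 = 1/64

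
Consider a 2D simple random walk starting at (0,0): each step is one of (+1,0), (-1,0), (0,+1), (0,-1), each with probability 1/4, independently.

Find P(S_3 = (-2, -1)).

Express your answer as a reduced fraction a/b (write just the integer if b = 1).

Answer: 3/64

Derivation:
Let h be the number of horizontal steps (so 3-h are vertical). To end at (-2,-1) need (h-2)/2 right-steps and ((3-h)-1)/2 up-steps.
Sum over h with 2 ≤ h ≤ 2, h ≡ 0 (mod 2), 3-h ≡ 1 (mod 2):
h=2: C(3,2)·C(2,0)·C(1,0) = 3·1·1 = 3
Total favorable: 3
Total paths: 4^3 = 64
P = 3/64 = 3/64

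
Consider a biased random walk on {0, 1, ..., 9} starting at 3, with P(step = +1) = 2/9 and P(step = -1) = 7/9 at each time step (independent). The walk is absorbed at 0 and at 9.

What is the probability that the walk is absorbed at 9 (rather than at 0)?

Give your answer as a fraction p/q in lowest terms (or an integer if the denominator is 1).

Answer: 64/120457

Derivation:
Biased walk: p = 2/9, q = 7/9, r = q/p = 7/2
Gambler's ruin: P(hit 9 before 0 | start at 3) = (1 - r^a)/(1 - r^N)
r^3 = 343/8; r^9 = 40353607/512
P = (1 - 343/8) / (1 - 40353607/512) = -335/8 / -40353095/512 = 64/120457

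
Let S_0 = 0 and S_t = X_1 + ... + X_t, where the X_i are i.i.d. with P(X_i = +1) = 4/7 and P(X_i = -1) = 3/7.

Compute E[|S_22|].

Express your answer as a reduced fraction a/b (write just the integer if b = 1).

S_22 takes values m ≡ 0 (mod 2) with |m| ≤ 22; P(S_22=m) = C(22,(22+m)/2) · (4/7)^((22+m)/2) · (3/7)^((22-m)/2).
Distribution: P(S=-22)=31381059609/3909821048582988049, P(S=-20)=920511081864/3909821048582988049, P(S=-18)=1841022163728/558545864083284007, P(S=-16)=16364641455360/558545864083284007, P(S=-14)=103642729217280/558545864083284007, P(S=-12)=497485100242944/558545864083284007, P(S=-10)=1879388156473344/558545864083284007, P(S=-8)=40093614004764672/3909821048582988049, P(S=-6)=100234035011911680/3909821048582988049, P(S=-4)=29698973336862720/558545864083284007, P(S=-2)=51478220450562048/558545864083284007, P(S=0)=74877411564453888/558545864083284007, P(S=2)=91516836356554752/558545864083284007, P(S=4)=93863421904158720/558545864083284007, P(S=6)=563180531424952320/3909821048582988049, P(S=8)=400483933457743872/3909821048582988049, P(S=10)=33373661121478656/558545864083284007, P(S=12)=15705252292460544/558545864083284007, P(S=14)=5816760108318720/558545864083284007, P(S=16)=1632774767247360/558545864083284007, P(S=18)=326554953449472/558545864083284007, P(S=20)=290271069732864/3909821048582988049, P(S=22)=17592186044416/3909821048582988049
E[|S_22|] = Σ_m |m|·P(S_22=m) = 17608021565686299814/3909821048582988049

Answer: 17608021565686299814/3909821048582988049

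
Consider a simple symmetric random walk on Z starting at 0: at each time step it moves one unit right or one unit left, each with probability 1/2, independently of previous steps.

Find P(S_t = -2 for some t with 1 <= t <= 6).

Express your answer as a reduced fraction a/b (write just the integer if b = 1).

Count via complement. Let g(t,s) = #length-t paths at position s with S_1..S_t all ≠ -2.
g(t,s) = g(t-1,s-1) + g(t-1,s+1) for s ≠ -2; g(t,-2) = 0.
t=0: g(0,0)=1
t=1: g(1,-1)=1 g(1,1)=1
t=2: g(2,0)=2 g(2,2)=1
t=3: g(3,-1)=2 g(3,1)=3 g(3,3)=1
t=4: g(4,0)=5 g(4,2)=4 g(4,4)=1
t=5: g(5,-1)=5 g(5,1)=9 g(5,3)=5 g(5,5)=1
t=6: g(6,0)=14 g(6,2)=14 g(6,4)=6 g(6,6)=1
Paths never hitting -2: Σ_s g(6,s) = 35
Paths hitting -2: 2^6 - 35 = 29
P = 29/64 = 29/64

Answer: 29/64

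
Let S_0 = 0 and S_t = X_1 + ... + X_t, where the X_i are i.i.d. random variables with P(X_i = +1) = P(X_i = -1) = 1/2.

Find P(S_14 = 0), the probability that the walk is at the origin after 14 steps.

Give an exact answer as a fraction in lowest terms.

Answer: 429/2048

Derivation:
To return to 0 after 14 steps: need exactly 7 steps of +1 and 7 of -1.
Favorable paths: C(14,7) = 3432
Total paths: 2^14 = 16384
P = 3432/16384 = 429/2048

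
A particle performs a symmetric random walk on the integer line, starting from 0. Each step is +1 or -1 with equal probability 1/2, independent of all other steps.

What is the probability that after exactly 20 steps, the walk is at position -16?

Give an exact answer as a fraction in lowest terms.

Answer: 95/524288

Derivation:
To reach position -16 after 20 steps: need 2 steps of +1 and 18 of -1.
Favorable paths: C(20,2) = 190
Total paths: 2^20 = 1048576
P = 190/1048576 = 95/524288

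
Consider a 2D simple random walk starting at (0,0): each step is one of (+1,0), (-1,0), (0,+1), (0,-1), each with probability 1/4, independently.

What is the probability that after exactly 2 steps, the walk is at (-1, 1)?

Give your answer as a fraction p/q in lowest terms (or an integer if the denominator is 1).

Let h be the number of horizontal steps (so 2-h are vertical). To end at (-1,1) need (h-1)/2 right-steps and ((2-h)+1)/2 up-steps.
Sum over h with 1 ≤ h ≤ 1, h ≡ 1 (mod 2), 2-h ≡ 1 (mod 2):
h=1: C(2,1)·C(1,0)·C(1,1) = 2·1·1 = 2
Total favorable: 2
Total paths: 4^2 = 16
P = 2/16 = 1/8

Answer: 1/8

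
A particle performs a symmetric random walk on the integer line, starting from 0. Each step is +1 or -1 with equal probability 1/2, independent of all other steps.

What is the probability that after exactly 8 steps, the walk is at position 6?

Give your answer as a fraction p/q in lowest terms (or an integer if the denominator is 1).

To reach position 6 after 8 steps: need 7 steps of +1 and 1 of -1.
Favorable paths: C(8,7) = 8
Total paths: 2^8 = 256
P = 8/256 = 1/32

Answer: 1/32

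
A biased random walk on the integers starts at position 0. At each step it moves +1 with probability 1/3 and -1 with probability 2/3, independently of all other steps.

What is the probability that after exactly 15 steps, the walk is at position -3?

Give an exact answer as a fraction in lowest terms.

Answer: 2562560/14348907

Derivation:
To reach position -3 after 15 steps: need 6 steps of +1 and 9 steps of -1.
Number of such sequences: C(15,6) = 5005
Each has probability (1/3)^6 · (2/3)^9 = 512/14348907
P = 5005 · 512/14348907 = 2562560/14348907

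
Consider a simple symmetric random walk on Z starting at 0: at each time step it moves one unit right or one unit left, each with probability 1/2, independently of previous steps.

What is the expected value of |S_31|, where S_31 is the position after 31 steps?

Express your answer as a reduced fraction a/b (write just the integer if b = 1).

S_31 takes values m ≡ 1 (mod 2) with |m| ≤ 31; P(S_31=m) = C(31,(31+m)/2)/2^31.
Total paths: 2^31 = 2147483648
Distribution: P(S=-31)=1/2147483648, P(S=-29)=31/2147483648, P(S=-27)=465/2147483648, P(S=-25)=4495/2147483648, P(S=-23)=31465/2147483648, P(S=-21)=169911/2147483648, P(S=-19)=736281/2147483648, P(S=-17)=2629575/2147483648, P(S=-15)=7888725/2147483648, P(S=-13)=20160075/2147483648, P(S=-11)=44352165/2147483648, P(S=-9)=84672315/2147483648, P(S=-7)=141120525/2147483648, P(S=-5)=206253075/2147483648, P(S=-3)=265182525/2147483648, P(S=-1)=300540195/2147483648, P(S=1)=300540195/2147483648, P(S=3)=265182525/2147483648, P(S=5)=206253075/2147483648, P(S=7)=141120525/2147483648, P(S=9)=84672315/2147483648, P(S=11)=44352165/2147483648, P(S=13)=20160075/2147483648, P(S=15)=7888725/2147483648, P(S=17)=2629575/2147483648, P(S=19)=736281/2147483648, P(S=21)=169911/2147483648, P(S=23)=31465/2147483648, P(S=25)=4495/2147483648, P(S=27)=465/2147483648, P(S=29)=31/2147483648, P(S=31)=1/2147483648
E[|S_31|] = Σ_m |m|·P(S_31=m) = 9617286240/2147483648 = 300540195/67108864

Answer: 300540195/67108864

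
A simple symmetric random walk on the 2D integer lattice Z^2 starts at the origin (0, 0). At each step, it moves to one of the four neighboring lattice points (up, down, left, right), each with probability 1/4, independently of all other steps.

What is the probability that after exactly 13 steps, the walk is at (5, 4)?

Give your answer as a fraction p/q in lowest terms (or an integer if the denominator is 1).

Let h be the number of horizontal steps (so 13-h are vertical). To end at (5,4) need (h+5)/2 right-steps and ((13-h)+4)/2 up-steps.
Sum over h with 5 ≤ h ≤ 9, h ≡ 1 (mod 2), 13-h ≡ 0 (mod 2):
h=5: C(13,5)·C(5,5)·C(8,6) = 1287·1·28 = 36036
h=7: C(13,7)·C(7,6)·C(6,5) = 1716·7·6 = 72072
h=9: C(13,9)·C(9,7)·C(4,4) = 715·36·1 = 25740
Total favorable: 133848
Total paths: 4^13 = 67108864
P = 133848/67108864 = 16731/8388608

Answer: 16731/8388608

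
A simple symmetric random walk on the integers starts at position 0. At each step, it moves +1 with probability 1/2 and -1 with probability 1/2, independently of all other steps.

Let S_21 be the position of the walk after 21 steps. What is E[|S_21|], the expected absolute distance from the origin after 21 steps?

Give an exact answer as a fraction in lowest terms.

S_21 takes values m ≡ 1 (mod 2) with |m| ≤ 21; P(S_21=m) = C(21,(21+m)/2)/2^21.
Total paths: 2^21 = 2097152
Distribution: P(S=-21)=1/2097152, P(S=-19)=21/2097152, P(S=-17)=210/2097152, P(S=-15)=1330/2097152, P(S=-13)=5985/2097152, P(S=-11)=20349/2097152, P(S=-9)=54264/2097152, P(S=-7)=116280/2097152, P(S=-5)=203490/2097152, P(S=-3)=293930/2097152, P(S=-1)=352716/2097152, P(S=1)=352716/2097152, P(S=3)=293930/2097152, P(S=5)=203490/2097152, P(S=7)=116280/2097152, P(S=9)=54264/2097152, P(S=11)=20349/2097152, P(S=13)=5985/2097152, P(S=15)=1330/2097152, P(S=17)=210/2097152, P(S=19)=21/2097152, P(S=21)=1/2097152
E[|S_21|] = Σ_m |m|·P(S_21=m) = 7759752/2097152 = 969969/262144

Answer: 969969/262144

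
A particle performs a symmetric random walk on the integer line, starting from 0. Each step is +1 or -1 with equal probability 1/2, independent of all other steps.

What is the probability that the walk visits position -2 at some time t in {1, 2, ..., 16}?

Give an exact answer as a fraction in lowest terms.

Answer: 20613/32768

Derivation:
Count via complement. Let g(t,s) = #length-t paths at position s with S_1..S_t all ≠ -2.
g(t,s) = g(t-1,s-1) + g(t-1,s+1) for s ≠ -2; g(t,-2) = 0.
t=0: g(0,0)=1
t=1: g(1,-1)=1 g(1,1)=1
t=2: g(2,0)=2 g(2,2)=1
t=3: g(3,-1)=2 g(3,1)=3 g(3,3)=1
t=4: g(4,0)=5 g(4,2)=4 g(4,4)=1
t=5: g(5,-1)=5 g(5,1)=9 g(5,3)=5 g(5,5)=1
t=6: g(6,0)=14 g(6,2)=14 g(6,4)=6 g(6,6)=1
t=7: g(7,-1)=14 g(7,1)=28 g(7,3)=20 g(7,5)=7 g(7,7)=1
t=8: g(8,0)=42 g(8,2)=48 g(8,4)=27 g(8,6)=8 g(8,8)=1
t=9: g(9,-1)=42 g(9,1)=90 g(9,3)=75 g(9,5)=35 g(9,7)=9 g(9,9)=1
t=10: g(10,0)=132 g(10,2)=165 g(10,4)=110 g(10,6)=44 g(10,8)=10 g(10,10)=1
t=11: g(11,-1)=132 g(11,1)=297 g(11,3)=275 g(11,5)=154 g(11,7)=54 g(11,9)=11 g(11,11)=1
t=12: g(12,0)=429 g(12,2)=572 g(12,4)=429 g(12,6)=208 g(12,8)=65 g(12,10)=12 g(12,12)=1
t=13: g(13,-1)=429 g(13,1)=1001 g(13,3)=1001 g(13,5)=637 g(13,7)=273 g(13,9)=77 g(13,11)=13 g(13,13)=1
t=14: g(14,0)=1430 g(14,2)=2002 g(14,4)=1638 g(14,6)=910 g(14,8)=350 g(14,10)=90 g(14,12)=14 g(14,14)=1
t=15: g(15,-1)=1430 g(15,1)=3432 g(15,3)=3640 g(15,5)=2548 g(15,7)=1260 g(15,9)=440 g(15,11)=104 g(15,13)=15 g(15,15)=1
t=16: g(16,0)=4862 g(16,2)=7072 g(16,4)=6188 g(16,6)=3808 g(16,8)=1700 g(16,10)=544 g(16,12)=119 g(16,14)=16 g(16,16)=1
Paths never hitting -2: Σ_s g(16,s) = 24310
Paths hitting -2: 2^16 - 24310 = 41226
P = 41226/65536 = 20613/32768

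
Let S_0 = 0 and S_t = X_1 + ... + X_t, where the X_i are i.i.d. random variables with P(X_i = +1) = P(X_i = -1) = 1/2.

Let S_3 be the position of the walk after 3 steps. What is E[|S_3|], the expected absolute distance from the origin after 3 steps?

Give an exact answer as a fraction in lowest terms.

S_3 takes values m ≡ 1 (mod 2) with |m| ≤ 3; P(S_3=m) = C(3,(3+m)/2)/2^3.
Total paths: 2^3 = 8
Distribution: P(S=-3)=1/8, P(S=-1)=3/8, P(S=1)=3/8, P(S=3)=1/8
E[|S_3|] = Σ_m |m|·P(S_3=m) = 12/8 = 3/2

Answer: 3/2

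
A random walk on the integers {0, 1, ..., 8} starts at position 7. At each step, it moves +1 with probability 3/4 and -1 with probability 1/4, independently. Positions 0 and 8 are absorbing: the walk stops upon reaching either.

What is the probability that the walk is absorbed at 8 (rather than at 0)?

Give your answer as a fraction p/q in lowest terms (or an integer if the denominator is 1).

Biased walk: p = 3/4, q = 1/4, r = q/p = 1/3
Gambler's ruin: P(hit 8 before 0 | start at 7) = (1 - r^a)/(1 - r^N)
r^7 = 1/2187; r^8 = 1/6561
P = (1 - 1/2187) / (1 - 1/6561) = 2186/2187 / 6560/6561 = 3279/3280

Answer: 3279/3280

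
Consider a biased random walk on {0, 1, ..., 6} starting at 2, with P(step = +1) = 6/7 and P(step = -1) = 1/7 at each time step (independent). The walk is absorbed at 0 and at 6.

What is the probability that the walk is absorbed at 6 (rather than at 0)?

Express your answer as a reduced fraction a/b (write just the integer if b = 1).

Biased walk: p = 6/7, q = 1/7, r = q/p = 1/6
Gambler's ruin: P(hit 6 before 0 | start at 2) = (1 - r^a)/(1 - r^N)
r^2 = 1/36; r^6 = 1/46656
P = (1 - 1/36) / (1 - 1/46656) = 35/36 / 46655/46656 = 1296/1333

Answer: 1296/1333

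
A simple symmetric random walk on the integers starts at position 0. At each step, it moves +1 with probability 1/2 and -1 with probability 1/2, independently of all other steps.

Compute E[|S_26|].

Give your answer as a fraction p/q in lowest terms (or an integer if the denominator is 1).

Answer: 16900975/4194304

Derivation:
S_26 takes values m ≡ 0 (mod 2) with |m| ≤ 26; P(S_26=m) = C(26,(26+m)/2)/2^26.
Total paths: 2^26 = 67108864
Distribution: P(S=-26)=1/67108864, P(S=-24)=26/67108864, P(S=-22)=325/67108864, P(S=-20)=2600/67108864, P(S=-18)=14950/67108864, P(S=-16)=65780/67108864, P(S=-14)=230230/67108864, P(S=-12)=657800/67108864, P(S=-10)=1562275/67108864, P(S=-8)=3124550/67108864, P(S=-6)=5311735/67108864, P(S=-4)=7726160/67108864, P(S=-2)=9657700/67108864, P(S=0)=10400600/67108864, P(S=2)=9657700/67108864, P(S=4)=7726160/67108864, P(S=6)=5311735/67108864, P(S=8)=3124550/67108864, P(S=10)=1562275/67108864, P(S=12)=657800/67108864, P(S=14)=230230/67108864, P(S=16)=65780/67108864, P(S=18)=14950/67108864, P(S=20)=2600/67108864, P(S=22)=325/67108864, P(S=24)=26/67108864, P(S=26)=1/67108864
E[|S_26|] = Σ_m |m|·P(S_26=m) = 270415600/67108864 = 16900975/4194304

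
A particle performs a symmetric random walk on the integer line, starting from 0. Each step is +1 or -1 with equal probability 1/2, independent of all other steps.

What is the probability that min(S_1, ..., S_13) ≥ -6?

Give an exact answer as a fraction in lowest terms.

Let f(t,s) = #length-t paths at position s with S_1..S_t all ≥ -6.
f(t,s) = f(t-1,s-1) + f(t-1,s+1) for s ≥ -6; f(t,s) = 0 for s < -6.
t=0: f(0,0)=1
t=1: f(1,-1)=1 f(1,1)=1
t=2: f(2,-2)=1 f(2,0)=2 f(2,2)=1
t=3: f(3,-3)=1 f(3,-1)=3 f(3,1)=3 f(3,3)=1
t=4: f(4,-4)=1 f(4,-2)=4 f(4,0)=6 f(4,2)=4 f(4,4)=1
t=5: f(5,-5)=1 f(5,-3)=5 f(5,-1)=10 f(5,1)=10 f(5,3)=5 f(5,5)=1
t=6: f(6,-6)=1 f(6,-4)=6 f(6,-2)=15 f(6,0)=20 f(6,2)=15 f(6,4)=6 f(6,6)=1
t=7: f(7,-5)=7 f(7,-3)=21 f(7,-1)=35 f(7,1)=35 f(7,3)=21 f(7,5)=7 f(7,7)=1
t=8: f(8,-6)=7 f(8,-4)=28 f(8,-2)=56 f(8,0)=70 f(8,2)=56 f(8,4)=28 f(8,6)=8 f(8,8)=1
t=9: f(9,-5)=35 f(9,-3)=84 f(9,-1)=126 f(9,1)=126 f(9,3)=84 f(9,5)=36 f(9,7)=9 f(9,9)=1
t=10: f(10,-6)=35 f(10,-4)=119 f(10,-2)=210 f(10,0)=252 f(10,2)=210 f(10,4)=120 f(10,6)=45 f(10,8)=10 f(10,10)=1
t=11: f(11,-5)=154 f(11,-3)=329 f(11,-1)=462 f(11,1)=462 f(11,3)=330 f(11,5)=165 f(11,7)=55 f(11,9)=11 f(11,11)=1
t=12: f(12,-6)=154 f(12,-4)=483 f(12,-2)=791 f(12,0)=924 f(12,2)=792 f(12,4)=495 f(12,6)=220 f(12,8)=66 f(12,10)=12 f(12,12)=1
t=13: f(13,-5)=637 f(13,-3)=1274 f(13,-1)=1715 f(13,1)=1716 f(13,3)=1287 f(13,5)=715 f(13,7)=286 f(13,9)=78 f(13,11)=13 f(13,13)=1
Σ_s f(13,s) = 7722
P = 7722/8192 = 3861/4096

Answer: 3861/4096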